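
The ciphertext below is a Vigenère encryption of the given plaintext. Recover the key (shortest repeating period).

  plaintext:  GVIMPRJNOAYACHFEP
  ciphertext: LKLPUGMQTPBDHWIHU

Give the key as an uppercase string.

  i= 0: L-G =  5 → F
  i= 1: K-V = 15 → P
  i= 2: L-I =  3 → D
  i= 3: P-M =  3 → D
  i= 4: U-P =  5 → F
  i= 5: G-R = 15 → P
  i= 6: M-J =  3 → D
  i= 7: Q-N =  3 → D
  i= 8: T-O =  5 → F
  i= 9: P-A = 15 → P
  i=10: B-Y =  3 → D
  i=11: D-A =  3 → D
  i=12: H-C =  5 → F
  i=13: W-H = 15 → P
  i=14: I-F =  3 → D
  i=15: H-E =  3 → D
  i=16: U-P =  5 → F
  shifts repeat with period 4: FPDD

FPDD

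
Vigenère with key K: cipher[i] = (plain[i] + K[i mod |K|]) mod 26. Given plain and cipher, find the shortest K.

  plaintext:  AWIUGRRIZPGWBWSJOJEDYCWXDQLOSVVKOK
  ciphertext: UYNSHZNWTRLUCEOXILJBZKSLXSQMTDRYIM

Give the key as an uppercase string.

UCFYBIWO

  i= 0: U-A = 20 → U
  i= 1: Y-W =  2 → C
  i= 2: N-I =  5 → F
  i= 3: S-U = 24 → Y
  i= 4: H-G =  1 → B
  i= 5: Z-R =  8 → I
  i= 6: N-R = 22 → W
  i= 7: W-I = 14 → O
  i= 8: T-Z = 20 → U
  i= 9: R-P =  2 → C
  i=10: L-G =  5 → F
  i=11: U-W = 24 → Y
  i=12: C-B =  1 → B
  i=13: E-W =  8 → I
  i=14: O-S = 22 → W
  i=15: X-J = 14 → O
  i=16: I-O = 20 → U
  i=17: L-J =  2 → C
  i=18: J-E =  5 → F
  i=19: B-D = 24 → Y
  i=20: Z-Y =  1 → B
  i=21: K-C =  8 → I
  i=22: S-W = 22 → W
  i=23: L-X = 14 → O
  i=24: X-D = 20 → U
  i=25: S-Q =  2 → C
  i=26: Q-L =  5 → F
  i=27: M-O = 24 → Y
  i=28: T-S =  1 → B
  i=29: D-V =  8 → I
  i=30: R-V = 22 → W
  i=31: Y-K = 14 → O
  i=32: I-O = 20 → U
  i=33: M-K =  2 → C
  shifts repeat with period 8: UCFYBIWO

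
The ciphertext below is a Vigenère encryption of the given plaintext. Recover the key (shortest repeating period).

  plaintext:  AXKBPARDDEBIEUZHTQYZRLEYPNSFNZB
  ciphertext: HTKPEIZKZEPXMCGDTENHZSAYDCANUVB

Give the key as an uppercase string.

HWAOPII

  i= 0: H-A =  7 → H
  i= 1: T-X = 22 → W
  i= 2: K-K =  0 → A
  i= 3: P-B = 14 → O
  i= 4: E-P = 15 → P
  i= 5: I-A =  8 → I
  i= 6: Z-R =  8 → I
  i= 7: K-D =  7 → H
  i= 8: Z-D = 22 → W
  i= 9: E-E =  0 → A
  i=10: P-B = 14 → O
  i=11: X-I = 15 → P
  i=12: M-E =  8 → I
  i=13: C-U =  8 → I
  i=14: G-Z =  7 → H
  i=15: D-H = 22 → W
  i=16: T-T =  0 → A
  i=17: E-Q = 14 → O
  i=18: N-Y = 15 → P
  i=19: H-Z =  8 → I
  i=20: Z-R =  8 → I
  i=21: S-L =  7 → H
  i=22: A-E = 22 → W
  i=23: Y-Y =  0 → A
  i=24: D-P = 14 → O
  i=25: C-N = 15 → P
  i=26: A-S =  8 → I
  i=27: N-F =  8 → I
  i=28: U-N =  7 → H
  i=29: V-Z = 22 → W
  i=30: B-B =  0 → A
  shifts repeat with period 7: HWAOPII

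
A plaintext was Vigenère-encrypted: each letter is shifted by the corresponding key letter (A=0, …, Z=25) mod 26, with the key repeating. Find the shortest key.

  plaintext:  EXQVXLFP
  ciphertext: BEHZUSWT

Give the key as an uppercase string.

  i= 0: B-E = 23 → X
  i= 1: E-X =  7 → H
  i= 2: H-Q = 17 → R
  i= 3: Z-V =  4 → E
  i= 4: U-X = 23 → X
  i= 5: S-L =  7 → H
  i= 6: W-F = 17 → R
  i= 7: T-P =  4 → E
  shifts repeat with period 4: XHRE

XHRE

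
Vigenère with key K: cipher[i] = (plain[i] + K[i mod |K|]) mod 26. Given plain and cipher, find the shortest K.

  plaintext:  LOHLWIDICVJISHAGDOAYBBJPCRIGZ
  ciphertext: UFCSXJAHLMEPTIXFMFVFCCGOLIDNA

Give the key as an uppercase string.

  i= 0: U-L =  9 → J
  i= 1: F-O = 17 → R
  i= 2: C-H = 21 → V
  i= 3: S-L =  7 → H
  i= 4: X-W =  1 → B
  i= 5: J-I =  1 → B
  i= 6: A-D = 23 → X
  i= 7: H-I = 25 → Z
  i= 8: L-C =  9 → J
  i= 9: M-V = 17 → R
  i=10: E-J = 21 → V
  i=11: P-I =  7 → H
  i=12: T-S =  1 → B
  i=13: I-H =  1 → B
  i=14: X-A = 23 → X
  i=15: F-G = 25 → Z
  i=16: M-D =  9 → J
  i=17: F-O = 17 → R
  i=18: V-A = 21 → V
  i=19: F-Y =  7 → H
  i=20: C-B =  1 → B
  i=21: C-B =  1 → B
  i=22: G-J = 23 → X
  i=23: O-P = 25 → Z
  i=24: L-C =  9 → J
  i=25: I-R = 17 → R
  i=26: D-I = 21 → V
  i=27: N-G =  7 → H
  i=28: A-Z =  1 → B
  shifts repeat with period 8: JRVHBBXZ

JRVHBBXZ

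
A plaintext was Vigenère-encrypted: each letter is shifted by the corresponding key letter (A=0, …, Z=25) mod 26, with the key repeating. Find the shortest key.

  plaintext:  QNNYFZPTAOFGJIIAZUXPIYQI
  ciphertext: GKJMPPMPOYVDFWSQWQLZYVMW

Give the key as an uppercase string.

QXWOK

  i= 0: G-Q = 16 → Q
  i= 1: K-N = 23 → X
  i= 2: J-N = 22 → W
  i= 3: M-Y = 14 → O
  i= 4: P-F = 10 → K
  i= 5: P-Z = 16 → Q
  i= 6: M-P = 23 → X
  i= 7: P-T = 22 → W
  i= 8: O-A = 14 → O
  i= 9: Y-O = 10 → K
  i=10: V-F = 16 → Q
  i=11: D-G = 23 → X
  i=12: F-J = 22 → W
  i=13: W-I = 14 → O
  i=14: S-I = 10 → K
  i=15: Q-A = 16 → Q
  i=16: W-Z = 23 → X
  i=17: Q-U = 22 → W
  i=18: L-X = 14 → O
  i=19: Z-P = 10 → K
  i=20: Y-I = 16 → Q
  i=21: V-Y = 23 → X
  i=22: M-Q = 22 → W
  i=23: W-I = 14 → O
  shifts repeat with period 5: QXWOK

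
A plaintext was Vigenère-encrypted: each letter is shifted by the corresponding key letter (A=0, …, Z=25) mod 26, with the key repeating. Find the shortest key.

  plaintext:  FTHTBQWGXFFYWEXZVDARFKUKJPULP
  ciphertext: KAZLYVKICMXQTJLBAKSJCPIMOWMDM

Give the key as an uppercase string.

  i= 0: K-F =  5 → F
  i= 1: A-T =  7 → H
  i= 2: Z-H = 18 → S
  i= 3: L-T = 18 → S
  i= 4: Y-B = 23 → X
  i= 5: V-Q =  5 → F
  i= 6: K-W = 14 → O
  i= 7: I-G =  2 → C
  i= 8: C-X =  5 → F
  i= 9: M-F =  7 → H
  i=10: X-F = 18 → S
  i=11: Q-Y = 18 → S
  i=12: T-W = 23 → X
  i=13: J-E =  5 → F
  i=14: L-X = 14 → O
  i=15: B-Z =  2 → C
  i=16: A-V =  5 → F
  i=17: K-D =  7 → H
  i=18: S-A = 18 → S
  i=19: J-R = 18 → S
  i=20: C-F = 23 → X
  i=21: P-K =  5 → F
  i=22: I-U = 14 → O
  i=23: M-K =  2 → C
  i=24: O-J =  5 → F
  i=25: W-P =  7 → H
  i=26: M-U = 18 → S
  i=27: D-L = 18 → S
  i=28: M-P = 23 → X
  shifts repeat with period 8: FHSSXFOC

FHSSXFOC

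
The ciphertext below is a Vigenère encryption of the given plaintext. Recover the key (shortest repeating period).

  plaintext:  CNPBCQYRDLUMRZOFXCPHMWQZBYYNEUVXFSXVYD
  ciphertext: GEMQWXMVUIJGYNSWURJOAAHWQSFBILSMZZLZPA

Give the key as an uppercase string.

  i= 0: G-C =  4 → E
  i= 1: E-N = 17 → R
  i= 2: M-P = 23 → X
  i= 3: Q-B = 15 → P
  i= 4: W-C = 20 → U
  i= 5: X-Q =  7 → H
  i= 6: M-Y = 14 → O
  i= 7: V-R =  4 → E
  i= 8: U-D = 17 → R
  i= 9: I-L = 23 → X
  i=10: J-U = 15 → P
  i=11: G-M = 20 → U
  i=12: Y-R =  7 → H
  i=13: N-Z = 14 → O
  i=14: S-O =  4 → E
  i=15: W-F = 17 → R
  i=16: U-X = 23 → X
  i=17: R-C = 15 → P
  i=18: J-P = 20 → U
  i=19: O-H =  7 → H
  i=20: A-M = 14 → O
  i=21: A-W =  4 → E
  i=22: H-Q = 17 → R
  i=23: W-Z = 23 → X
  i=24: Q-B = 15 → P
  i=25: S-Y = 20 → U
  i=26: F-Y =  7 → H
  i=27: B-N = 14 → O
  i=28: I-E =  4 → E
  i=29: L-U = 17 → R
  i=30: S-V = 23 → X
  i=31: M-X = 15 → P
  i=32: Z-F = 20 → U
  i=33: Z-S =  7 → H
  i=34: L-X = 14 → O
  i=35: Z-V =  4 → E
  i=36: P-Y = 17 → R
  i=37: A-D = 23 → X
  shifts repeat with period 7: ERXPUHO

ERXPUHO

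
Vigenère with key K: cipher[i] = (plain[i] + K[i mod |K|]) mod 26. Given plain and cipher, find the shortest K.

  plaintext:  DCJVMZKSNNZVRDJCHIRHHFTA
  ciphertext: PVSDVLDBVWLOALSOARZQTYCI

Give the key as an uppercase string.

MTJIJ

  i= 0: P-D = 12 → M
  i= 1: V-C = 19 → T
  i= 2: S-J =  9 → J
  i= 3: D-V =  8 → I
  i= 4: V-M =  9 → J
  i= 5: L-Z = 12 → M
  i= 6: D-K = 19 → T
  i= 7: B-S =  9 → J
  i= 8: V-N =  8 → I
  i= 9: W-N =  9 → J
  i=10: L-Z = 12 → M
  i=11: O-V = 19 → T
  i=12: A-R =  9 → J
  i=13: L-D =  8 → I
  i=14: S-J =  9 → J
  i=15: O-C = 12 → M
  i=16: A-H = 19 → T
  i=17: R-I =  9 → J
  i=18: Z-R =  8 → I
  i=19: Q-H =  9 → J
  i=20: T-H = 12 → M
  i=21: Y-F = 19 → T
  i=22: C-T =  9 → J
  i=23: I-A =  8 → I
  shifts repeat with period 5: MTJIJ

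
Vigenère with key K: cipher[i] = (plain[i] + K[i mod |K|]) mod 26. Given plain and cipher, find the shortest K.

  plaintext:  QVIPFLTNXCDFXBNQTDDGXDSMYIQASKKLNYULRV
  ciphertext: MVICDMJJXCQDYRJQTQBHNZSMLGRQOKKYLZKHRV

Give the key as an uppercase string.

  i= 0: M-Q = 22 → W
  i= 1: V-V =  0 → A
  i= 2: I-I =  0 → A
  i= 3: C-P = 13 → N
  i= 4: D-F = 24 → Y
  i= 5: M-L =  1 → B
  i= 6: J-T = 16 → Q
  i= 7: J-N = 22 → W
  i= 8: X-X =  0 → A
  i= 9: C-C =  0 → A
  i=10: Q-D = 13 → N
  i=11: D-F = 24 → Y
  i=12: Y-X =  1 → B
  i=13: R-B = 16 → Q
  i=14: J-N = 22 → W
  i=15: Q-Q =  0 → A
  i=16: T-T =  0 → A
  i=17: Q-D = 13 → N
  i=18: B-D = 24 → Y
  i=19: H-G =  1 → B
  i=20: N-X = 16 → Q
  i=21: Z-D = 22 → W
  i=22: S-S =  0 → A
  i=23: M-M =  0 → A
  i=24: L-Y = 13 → N
  i=25: G-I = 24 → Y
  i=26: R-Q =  1 → B
  i=27: Q-A = 16 → Q
  i=28: O-S = 22 → W
  i=29: K-K =  0 → A
  i=30: K-K =  0 → A
  i=31: Y-L = 13 → N
  i=32: L-N = 24 → Y
  i=33: Z-Y =  1 → B
  i=34: K-U = 16 → Q
  i=35: H-L = 22 → W
  i=36: R-R =  0 → A
  i=37: V-V =  0 → A
  shifts repeat with period 7: WAANYBQ

WAANYBQ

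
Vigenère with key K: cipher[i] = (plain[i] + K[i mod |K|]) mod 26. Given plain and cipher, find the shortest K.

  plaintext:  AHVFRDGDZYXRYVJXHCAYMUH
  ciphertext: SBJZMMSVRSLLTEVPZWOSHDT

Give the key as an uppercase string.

SUOUVJMS

  i= 0: S-A = 18 → S
  i= 1: B-H = 20 → U
  i= 2: J-V = 14 → O
  i= 3: Z-F = 20 → U
  i= 4: M-R = 21 → V
  i= 5: M-D =  9 → J
  i= 6: S-G = 12 → M
  i= 7: V-D = 18 → S
  i= 8: R-Z = 18 → S
  i= 9: S-Y = 20 → U
  i=10: L-X = 14 → O
  i=11: L-R = 20 → U
  i=12: T-Y = 21 → V
  i=13: E-V =  9 → J
  i=14: V-J = 12 → M
  i=15: P-X = 18 → S
  i=16: Z-H = 18 → S
  i=17: W-C = 20 → U
  i=18: O-A = 14 → O
  i=19: S-Y = 20 → U
  i=20: H-M = 21 → V
  i=21: D-U =  9 → J
  i=22: T-H = 12 → M
  shifts repeat with period 8: SUOUVJMS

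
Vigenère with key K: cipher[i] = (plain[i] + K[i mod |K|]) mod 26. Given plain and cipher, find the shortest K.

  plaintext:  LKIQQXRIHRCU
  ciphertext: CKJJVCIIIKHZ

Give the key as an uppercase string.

  i= 0: C-L = 17 → R
  i= 1: K-K =  0 → A
  i= 2: J-I =  1 → B
  i= 3: J-Q = 19 → T
  i= 4: V-Q =  5 → F
  i= 5: C-X =  5 → F
  i= 6: I-R = 17 → R
  i= 7: I-I =  0 → A
  i= 8: I-H =  1 → B
  i= 9: K-R = 19 → T
  i=10: H-C =  5 → F
  i=11: Z-U =  5 → F
  shifts repeat with period 6: RABTFF

RABTFF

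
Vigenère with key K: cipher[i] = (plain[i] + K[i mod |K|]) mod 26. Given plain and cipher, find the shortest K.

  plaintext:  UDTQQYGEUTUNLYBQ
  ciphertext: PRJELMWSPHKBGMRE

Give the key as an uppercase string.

VOQO

  i= 0: P-U = 21 → V
  i= 1: R-D = 14 → O
  i= 2: J-T = 16 → Q
  i= 3: E-Q = 14 → O
  i= 4: L-Q = 21 → V
  i= 5: M-Y = 14 → O
  i= 6: W-G = 16 → Q
  i= 7: S-E = 14 → O
  i= 8: P-U = 21 → V
  i= 9: H-T = 14 → O
  i=10: K-U = 16 → Q
  i=11: B-N = 14 → O
  i=12: G-L = 21 → V
  i=13: M-Y = 14 → O
  i=14: R-B = 16 → Q
  i=15: E-Q = 14 → O
  shifts repeat with period 4: VOQO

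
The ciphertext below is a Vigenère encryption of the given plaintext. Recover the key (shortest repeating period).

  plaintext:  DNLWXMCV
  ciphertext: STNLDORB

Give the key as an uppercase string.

PGC

  i= 0: S-D = 15 → P
  i= 1: T-N =  6 → G
  i= 2: N-L =  2 → C
  i= 3: L-W = 15 → P
  i= 4: D-X =  6 → G
  i= 5: O-M =  2 → C
  i= 6: R-C = 15 → P
  i= 7: B-V =  6 → G
  shifts repeat with period 3: PGC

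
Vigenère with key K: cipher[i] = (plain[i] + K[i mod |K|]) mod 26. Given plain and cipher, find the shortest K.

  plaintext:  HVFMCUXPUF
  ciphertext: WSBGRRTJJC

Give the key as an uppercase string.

  i= 0: W-H = 15 → P
  i= 1: S-V = 23 → X
  i= 2: B-F = 22 → W
  i= 3: G-M = 20 → U
  i= 4: R-C = 15 → P
  i= 5: R-U = 23 → X
  i= 6: T-X = 22 → W
  i= 7: J-P = 20 → U
  i= 8: J-U = 15 → P
  i= 9: C-F = 23 → X
  shifts repeat with period 4: PXWU

PXWU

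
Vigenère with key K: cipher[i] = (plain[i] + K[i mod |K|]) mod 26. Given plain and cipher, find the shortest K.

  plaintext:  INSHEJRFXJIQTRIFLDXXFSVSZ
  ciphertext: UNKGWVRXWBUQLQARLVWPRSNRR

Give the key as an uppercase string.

  i= 0: U-I = 12 → M
  i= 1: N-N =  0 → A
  i= 2: K-S = 18 → S
  i= 3: G-H = 25 → Z
  i= 4: W-E = 18 → S
  i= 5: V-J = 12 → M
  i= 6: R-R =  0 → A
  i= 7: X-F = 18 → S
  i= 8: W-X = 25 → Z
  i= 9: B-J = 18 → S
  i=10: U-I = 12 → M
  i=11: Q-Q =  0 → A
  i=12: L-T = 18 → S
  i=13: Q-R = 25 → Z
  i=14: A-I = 18 → S
  i=15: R-F = 12 → M
  i=16: L-L =  0 → A
  i=17: V-D = 18 → S
  i=18: W-X = 25 → Z
  i=19: P-X = 18 → S
  i=20: R-F = 12 → M
  i=21: S-S =  0 → A
  i=22: N-V = 18 → S
  i=23: R-S = 25 → Z
  i=24: R-Z = 18 → S
  shifts repeat with period 5: MASZS

MASZS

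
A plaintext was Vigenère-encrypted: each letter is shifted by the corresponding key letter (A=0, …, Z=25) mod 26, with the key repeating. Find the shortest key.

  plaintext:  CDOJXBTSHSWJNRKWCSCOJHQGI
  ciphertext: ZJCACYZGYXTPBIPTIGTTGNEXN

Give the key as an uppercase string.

  i= 0: Z-C = 23 → X
  i= 1: J-D =  6 → G
  i= 2: C-O = 14 → O
  i= 3: A-J = 17 → R
  i= 4: C-X =  5 → F
  i= 5: Y-B = 23 → X
  i= 6: Z-T =  6 → G
  i= 7: G-S = 14 → O
  i= 8: Y-H = 17 → R
  i= 9: X-S =  5 → F
  i=10: T-W = 23 → X
  i=11: P-J =  6 → G
  i=12: B-N = 14 → O
  i=13: I-R = 17 → R
  i=14: P-K =  5 → F
  i=15: T-W = 23 → X
  i=16: I-C =  6 → G
  i=17: G-S = 14 → O
  i=18: T-C = 17 → R
  i=19: T-O =  5 → F
  i=20: G-J = 23 → X
  i=21: N-H =  6 → G
  i=22: E-Q = 14 → O
  i=23: X-G = 17 → R
  i=24: N-I =  5 → F
  shifts repeat with period 5: XGORF

XGORF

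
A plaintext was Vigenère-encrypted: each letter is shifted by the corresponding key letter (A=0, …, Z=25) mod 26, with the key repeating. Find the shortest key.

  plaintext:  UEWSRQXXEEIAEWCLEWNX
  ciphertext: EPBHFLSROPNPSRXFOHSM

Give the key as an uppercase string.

KLFPOVVU

  i= 0: E-U = 10 → K
  i= 1: P-E = 11 → L
  i= 2: B-W =  5 → F
  i= 3: H-S = 15 → P
  i= 4: F-R = 14 → O
  i= 5: L-Q = 21 → V
  i= 6: S-X = 21 → V
  i= 7: R-X = 20 → U
  i= 8: O-E = 10 → K
  i= 9: P-E = 11 → L
  i=10: N-I =  5 → F
  i=11: P-A = 15 → P
  i=12: S-E = 14 → O
  i=13: R-W = 21 → V
  i=14: X-C = 21 → V
  i=15: F-L = 20 → U
  i=16: O-E = 10 → K
  i=17: H-W = 11 → L
  i=18: S-N =  5 → F
  i=19: M-X = 15 → P
  shifts repeat with period 8: KLFPOVVU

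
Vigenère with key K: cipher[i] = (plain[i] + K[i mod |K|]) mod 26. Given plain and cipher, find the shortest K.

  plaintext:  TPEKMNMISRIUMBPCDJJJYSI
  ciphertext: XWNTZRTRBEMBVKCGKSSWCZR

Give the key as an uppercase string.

  i= 0: X-T =  4 → E
  i= 1: W-P =  7 → H
  i= 2: N-E =  9 → J
  i= 3: T-K =  9 → J
  i= 4: Z-M = 13 → N
  i= 5: R-N =  4 → E
  i= 6: T-M =  7 → H
  i= 7: R-I =  9 → J
  i= 8: B-S =  9 → J
  i= 9: E-R = 13 → N
  i=10: M-I =  4 → E
  i=11: B-U =  7 → H
  i=12: V-M =  9 → J
  i=13: K-B =  9 → J
  i=14: C-P = 13 → N
  i=15: G-C =  4 → E
  i=16: K-D =  7 → H
  i=17: S-J =  9 → J
  i=18: S-J =  9 → J
  i=19: W-J = 13 → N
  i=20: C-Y =  4 → E
  i=21: Z-S =  7 → H
  i=22: R-I =  9 → J
  shifts repeat with period 5: EHJJN

EHJJN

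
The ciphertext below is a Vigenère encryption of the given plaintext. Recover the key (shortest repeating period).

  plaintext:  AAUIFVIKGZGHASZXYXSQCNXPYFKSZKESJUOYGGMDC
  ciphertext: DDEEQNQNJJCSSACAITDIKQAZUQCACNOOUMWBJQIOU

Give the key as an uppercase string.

  i= 0: D-A =  3 → D
  i= 1: D-A =  3 → D
  i= 2: E-U = 10 → K
  i= 3: E-I = 22 → W
  i= 4: Q-F = 11 → L
  i= 5: N-V = 18 → S
  i= 6: Q-I =  8 → I
  i= 7: N-K =  3 → D
  i= 8: J-G =  3 → D
  i= 9: J-Z = 10 → K
  i=10: C-G = 22 → W
  i=11: S-H = 11 → L
  i=12: S-A = 18 → S
  i=13: A-S =  8 → I
  i=14: C-Z =  3 → D
  i=15: A-X =  3 → D
  i=16: I-Y = 10 → K
  i=17: T-X = 22 → W
  i=18: D-S = 11 → L
  i=19: I-Q = 18 → S
  i=20: K-C =  8 → I
  i=21: Q-N =  3 → D
  i=22: A-X =  3 → D
  i=23: Z-P = 10 → K
  i=24: U-Y = 22 → W
  i=25: Q-F = 11 → L
  i=26: C-K = 18 → S
  i=27: A-S =  8 → I
  i=28: C-Z =  3 → D
  i=29: N-K =  3 → D
  i=30: O-E = 10 → K
  i=31: O-S = 22 → W
  i=32: U-J = 11 → L
  i=33: M-U = 18 → S
  i=34: W-O =  8 → I
  i=35: B-Y =  3 → D
  i=36: J-G =  3 → D
  i=37: Q-G = 10 → K
  i=38: I-M = 22 → W
  i=39: O-D = 11 → L
  i=40: U-C = 18 → S
  shifts repeat with period 7: DDKWLSI

DDKWLSI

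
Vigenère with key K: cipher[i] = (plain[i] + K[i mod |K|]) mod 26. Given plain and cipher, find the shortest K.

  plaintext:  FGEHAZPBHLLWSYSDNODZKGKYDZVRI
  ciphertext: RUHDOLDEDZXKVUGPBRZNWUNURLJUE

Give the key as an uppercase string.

MODWO

  i= 0: R-F = 12 → M
  i= 1: U-G = 14 → O
  i= 2: H-E =  3 → D
  i= 3: D-H = 22 → W
  i= 4: O-A = 14 → O
  i= 5: L-Z = 12 → M
  i= 6: D-P = 14 → O
  i= 7: E-B =  3 → D
  i= 8: D-H = 22 → W
  i= 9: Z-L = 14 → O
  i=10: X-L = 12 → M
  i=11: K-W = 14 → O
  i=12: V-S =  3 → D
  i=13: U-Y = 22 → W
  i=14: G-S = 14 → O
  i=15: P-D = 12 → M
  i=16: B-N = 14 → O
  i=17: R-O =  3 → D
  i=18: Z-D = 22 → W
  i=19: N-Z = 14 → O
  i=20: W-K = 12 → M
  i=21: U-G = 14 → O
  i=22: N-K =  3 → D
  i=23: U-Y = 22 → W
  i=24: R-D = 14 → O
  i=25: L-Z = 12 → M
  i=26: J-V = 14 → O
  i=27: U-R =  3 → D
  i=28: E-I = 22 → W
  shifts repeat with period 5: MODWO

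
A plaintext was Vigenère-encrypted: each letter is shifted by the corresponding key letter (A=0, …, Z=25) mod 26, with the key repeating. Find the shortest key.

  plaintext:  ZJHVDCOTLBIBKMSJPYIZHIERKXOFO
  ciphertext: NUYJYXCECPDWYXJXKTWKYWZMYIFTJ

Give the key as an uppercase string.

  i= 0: N-Z = 14 → O
  i= 1: U-J = 11 → L
  i= 2: Y-H = 17 → R
  i= 3: J-V = 14 → O
  i= 4: Y-D = 21 → V
  i= 5: X-C = 21 → V
  i= 6: C-O = 14 → O
  i= 7: E-T = 11 → L
  i= 8: C-L = 17 → R
  i= 9: P-B = 14 → O
  i=10: D-I = 21 → V
  i=11: W-B = 21 → V
  i=12: Y-K = 14 → O
  i=13: X-M = 11 → L
  i=14: J-S = 17 → R
  i=15: X-J = 14 → O
  i=16: K-P = 21 → V
  i=17: T-Y = 21 → V
  i=18: W-I = 14 → O
  i=19: K-Z = 11 → L
  i=20: Y-H = 17 → R
  i=21: W-I = 14 → O
  i=22: Z-E = 21 → V
  i=23: M-R = 21 → V
  i=24: Y-K = 14 → O
  i=25: I-X = 11 → L
  i=26: F-O = 17 → R
  i=27: T-F = 14 → O
  i=28: J-O = 21 → V
  shifts repeat with period 6: OLROVV

OLROVV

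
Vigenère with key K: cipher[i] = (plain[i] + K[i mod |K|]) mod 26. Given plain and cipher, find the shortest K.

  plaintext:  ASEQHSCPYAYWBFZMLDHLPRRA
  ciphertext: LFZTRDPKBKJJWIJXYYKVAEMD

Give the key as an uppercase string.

  i= 0: L-A = 11 → L
  i= 1: F-S = 13 → N
  i= 2: Z-E = 21 → V
  i= 3: T-Q =  3 → D
  i= 4: R-H = 10 → K
  i= 5: D-S = 11 → L
  i= 6: P-C = 13 → N
  i= 7: K-P = 21 → V
  i= 8: B-Y =  3 → D
  i= 9: K-A = 10 → K
  i=10: J-Y = 11 → L
  i=11: J-W = 13 → N
  i=12: W-B = 21 → V
  i=13: I-F =  3 → D
  i=14: J-Z = 10 → K
  i=15: X-M = 11 → L
  i=16: Y-L = 13 → N
  i=17: Y-D = 21 → V
  i=18: K-H =  3 → D
  i=19: V-L = 10 → K
  i=20: A-P = 11 → L
  i=21: E-R = 13 → N
  i=22: M-R = 21 → V
  i=23: D-A =  3 → D
  shifts repeat with period 5: LNVDK

LNVDK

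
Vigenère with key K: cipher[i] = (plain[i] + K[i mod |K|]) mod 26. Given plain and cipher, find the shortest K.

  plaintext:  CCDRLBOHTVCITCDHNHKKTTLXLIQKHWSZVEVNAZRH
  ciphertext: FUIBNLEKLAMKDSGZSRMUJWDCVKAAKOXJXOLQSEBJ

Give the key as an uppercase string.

  i= 0: F-C =  3 → D
  i= 1: U-C = 18 → S
  i= 2: I-D =  5 → F
  i= 3: B-R = 10 → K
  i= 4: N-L =  2 → C
  i= 5: L-B = 10 → K
  i= 6: E-O = 16 → Q
  i= 7: K-H =  3 → D
  i= 8: L-T = 18 → S
  i= 9: A-V =  5 → F
  i=10: M-C = 10 → K
  i=11: K-I =  2 → C
  i=12: D-T = 10 → K
  i=13: S-C = 16 → Q
  i=14: G-D =  3 → D
  i=15: Z-H = 18 → S
  i=16: S-N =  5 → F
  i=17: R-H = 10 → K
  i=18: M-K =  2 → C
  i=19: U-K = 10 → K
  i=20: J-T = 16 → Q
  i=21: W-T =  3 → D
  i=22: D-L = 18 → S
  i=23: C-X =  5 → F
  i=24: V-L = 10 → K
  i=25: K-I =  2 → C
  i=26: A-Q = 10 → K
  i=27: A-K = 16 → Q
  i=28: K-H =  3 → D
  i=29: O-W = 18 → S
  i=30: X-S =  5 → F
  i=31: J-Z = 10 → K
  i=32: X-V =  2 → C
  i=33: O-E = 10 → K
  i=34: L-V = 16 → Q
  i=35: Q-N =  3 → D
  i=36: S-A = 18 → S
  i=37: E-Z =  5 → F
  i=38: B-R = 10 → K
  i=39: J-H =  2 → C
  shifts repeat with period 7: DSFKCKQ

DSFKCKQ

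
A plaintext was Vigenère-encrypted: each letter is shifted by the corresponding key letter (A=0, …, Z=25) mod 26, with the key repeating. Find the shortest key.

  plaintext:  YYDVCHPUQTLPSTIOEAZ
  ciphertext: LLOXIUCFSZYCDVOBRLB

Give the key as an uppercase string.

  i= 0: L-Y = 13 → N
  i= 1: L-Y = 13 → N
  i= 2: O-D = 11 → L
  i= 3: X-V =  2 → C
  i= 4: I-C =  6 → G
  i= 5: U-H = 13 → N
  i= 6: C-P = 13 → N
  i= 7: F-U = 11 → L
  i= 8: S-Q =  2 → C
  i= 9: Z-T =  6 → G
  i=10: Y-L = 13 → N
  i=11: C-P = 13 → N
  i=12: D-S = 11 → L
  i=13: V-T =  2 → C
  i=14: O-I =  6 → G
  i=15: B-O = 13 → N
  i=16: R-E = 13 → N
  i=17: L-A = 11 → L
  i=18: B-Z =  2 → C
  shifts repeat with period 5: NNLCG

NNLCG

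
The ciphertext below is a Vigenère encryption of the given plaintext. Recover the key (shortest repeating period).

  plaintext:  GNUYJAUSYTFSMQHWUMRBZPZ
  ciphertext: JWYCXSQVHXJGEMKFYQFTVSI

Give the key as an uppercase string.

DJEEOSW

  i= 0: J-G =  3 → D
  i= 1: W-N =  9 → J
  i= 2: Y-U =  4 → E
  i= 3: C-Y =  4 → E
  i= 4: X-J = 14 → O
  i= 5: S-A = 18 → S
  i= 6: Q-U = 22 → W
  i= 7: V-S =  3 → D
  i= 8: H-Y =  9 → J
  i= 9: X-T =  4 → E
  i=10: J-F =  4 → E
  i=11: G-S = 14 → O
  i=12: E-M = 18 → S
  i=13: M-Q = 22 → W
  i=14: K-H =  3 → D
  i=15: F-W =  9 → J
  i=16: Y-U =  4 → E
  i=17: Q-M =  4 → E
  i=18: F-R = 14 → O
  i=19: T-B = 18 → S
  i=20: V-Z = 22 → W
  i=21: S-P =  3 → D
  i=22: I-Z =  9 → J
  shifts repeat with period 7: DJEEOSW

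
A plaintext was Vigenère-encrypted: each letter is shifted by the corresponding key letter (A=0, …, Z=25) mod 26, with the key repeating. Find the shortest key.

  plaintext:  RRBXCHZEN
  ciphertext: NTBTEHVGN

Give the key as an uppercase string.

  i= 0: N-R = 22 → W
  i= 1: T-R =  2 → C
  i= 2: B-B =  0 → A
  i= 3: T-X = 22 → W
  i= 4: E-C =  2 → C
  i= 5: H-H =  0 → A
  i= 6: V-Z = 22 → W
  i= 7: G-E =  2 → C
  i= 8: N-N =  0 → A
  shifts repeat with period 3: WCA

WCA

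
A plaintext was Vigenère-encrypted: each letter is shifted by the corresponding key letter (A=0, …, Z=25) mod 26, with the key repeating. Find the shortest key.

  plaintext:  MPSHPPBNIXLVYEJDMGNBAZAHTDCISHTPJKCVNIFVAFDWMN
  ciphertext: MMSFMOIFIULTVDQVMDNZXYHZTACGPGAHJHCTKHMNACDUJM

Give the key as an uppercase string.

  i= 0: M-M =  0 → A
  i= 1: M-P = 23 → X
  i= 2: S-S =  0 → A
  i= 3: F-H = 24 → Y
  i= 4: M-P = 23 → X
  i= 5: O-P = 25 → Z
  i= 6: I-B =  7 → H
  i= 7: F-N = 18 → S
  i= 8: I-I =  0 → A
  i= 9: U-X = 23 → X
  i=10: L-L =  0 → A
  i=11: T-V = 24 → Y
  i=12: V-Y = 23 → X
  i=13: D-E = 25 → Z
  i=14: Q-J =  7 → H
  i=15: V-D = 18 → S
  i=16: M-M =  0 → A
  i=17: D-G = 23 → X
  i=18: N-N =  0 → A
  i=19: Z-B = 24 → Y
  i=20: X-A = 23 → X
  i=21: Y-Z = 25 → Z
  i=22: H-A =  7 → H
  i=23: Z-H = 18 → S
  i=24: T-T =  0 → A
  i=25: A-D = 23 → X
  i=26: C-C =  0 → A
  i=27: G-I = 24 → Y
  i=28: P-S = 23 → X
  i=29: G-H = 25 → Z
  i=30: A-T =  7 → H
  i=31: H-P = 18 → S
  i=32: J-J =  0 → A
  i=33: H-K = 23 → X
  i=34: C-C =  0 → A
  i=35: T-V = 24 → Y
  i=36: K-N = 23 → X
  i=37: H-I = 25 → Z
  i=38: M-F =  7 → H
  i=39: N-V = 18 → S
  i=40: A-A =  0 → A
  i=41: C-F = 23 → X
  i=42: D-D =  0 → A
  i=43: U-W = 24 → Y
  i=44: J-M = 23 → X
  i=45: M-N = 25 → Z
  shifts repeat with period 8: AXAYXZHS

AXAYXZHS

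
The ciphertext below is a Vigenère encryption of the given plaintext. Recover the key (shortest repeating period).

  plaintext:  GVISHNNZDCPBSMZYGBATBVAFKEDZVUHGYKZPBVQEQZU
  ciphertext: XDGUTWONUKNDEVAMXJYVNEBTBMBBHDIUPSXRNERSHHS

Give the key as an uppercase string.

  i= 0: X-G = 17 → R
  i= 1: D-V =  8 → I
  i= 2: G-I = 24 → Y
  i= 3: U-S =  2 → C
  i= 4: T-H = 12 → M
  i= 5: W-N =  9 → J
  i= 6: O-N =  1 → B
  i= 7: N-Z = 14 → O
  i= 8: U-D = 17 → R
  i= 9: K-C =  8 → I
  i=10: N-P = 24 → Y
  i=11: D-B =  2 → C
  i=12: E-S = 12 → M
  i=13: V-M =  9 → J
  i=14: A-Z =  1 → B
  i=15: M-Y = 14 → O
  i=16: X-G = 17 → R
  i=17: J-B =  8 → I
  i=18: Y-A = 24 → Y
  i=19: V-T =  2 → C
  i=20: N-B = 12 → M
  i=21: E-V =  9 → J
  i=22: B-A =  1 → B
  i=23: T-F = 14 → O
  i=24: B-K = 17 → R
  i=25: M-E =  8 → I
  i=26: B-D = 24 → Y
  i=27: B-Z =  2 → C
  i=28: H-V = 12 → M
  i=29: D-U =  9 → J
  i=30: I-H =  1 → B
  i=31: U-G = 14 → O
  i=32: P-Y = 17 → R
  i=33: S-K =  8 → I
  i=34: X-Z = 24 → Y
  i=35: R-P =  2 → C
  i=36: N-B = 12 → M
  i=37: E-V =  9 → J
  i=38: R-Q =  1 → B
  i=39: S-E = 14 → O
  i=40: H-Q = 17 → R
  i=41: H-Z =  8 → I
  i=42: S-U = 24 → Y
  shifts repeat with period 8: RIYCMJBO

RIYCMJBO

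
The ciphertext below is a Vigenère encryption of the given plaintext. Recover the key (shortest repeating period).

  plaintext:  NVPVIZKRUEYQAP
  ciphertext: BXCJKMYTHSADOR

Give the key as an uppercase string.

OCN

  i= 0: B-N = 14 → O
  i= 1: X-V =  2 → C
  i= 2: C-P = 13 → N
  i= 3: J-V = 14 → O
  i= 4: K-I =  2 → C
  i= 5: M-Z = 13 → N
  i= 6: Y-K = 14 → O
  i= 7: T-R =  2 → C
  i= 8: H-U = 13 → N
  i= 9: S-E = 14 → O
  i=10: A-Y =  2 → C
  i=11: D-Q = 13 → N
  i=12: O-A = 14 → O
  i=13: R-P =  2 → C
  shifts repeat with period 3: OCN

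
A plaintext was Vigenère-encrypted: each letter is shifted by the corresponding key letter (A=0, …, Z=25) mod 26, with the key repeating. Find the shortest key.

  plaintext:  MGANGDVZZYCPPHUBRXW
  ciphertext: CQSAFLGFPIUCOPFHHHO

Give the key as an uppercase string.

QKSNZILG

  i= 0: C-M = 16 → Q
  i= 1: Q-G = 10 → K
  i= 2: S-A = 18 → S
  i= 3: A-N = 13 → N
  i= 4: F-G = 25 → Z
  i= 5: L-D =  8 → I
  i= 6: G-V = 11 → L
  i= 7: F-Z =  6 → G
  i= 8: P-Z = 16 → Q
  i= 9: I-Y = 10 → K
  i=10: U-C = 18 → S
  i=11: C-P = 13 → N
  i=12: O-P = 25 → Z
  i=13: P-H =  8 → I
  i=14: F-U = 11 → L
  i=15: H-B =  6 → G
  i=16: H-R = 16 → Q
  i=17: H-X = 10 → K
  i=18: O-W = 18 → S
  shifts repeat with period 8: QKSNZILG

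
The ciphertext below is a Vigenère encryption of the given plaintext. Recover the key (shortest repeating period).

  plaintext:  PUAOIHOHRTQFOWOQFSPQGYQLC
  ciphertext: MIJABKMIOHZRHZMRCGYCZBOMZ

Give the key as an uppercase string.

  i= 0: M-P = 23 → X
  i= 1: I-U = 14 → O
  i= 2: J-A =  9 → J
  i= 3: A-O = 12 → M
  i= 4: B-I = 19 → T
  i= 5: K-H =  3 → D
  i= 6: M-O = 24 → Y
  i= 7: I-H =  1 → B
  i= 8: O-R = 23 → X
  i= 9: H-T = 14 → O
  i=10: Z-Q =  9 → J
  i=11: R-F = 12 → M
  i=12: H-O = 19 → T
  i=13: Z-W =  3 → D
  i=14: M-O = 24 → Y
  i=15: R-Q =  1 → B
  i=16: C-F = 23 → X
  i=17: G-S = 14 → O
  i=18: Y-P =  9 → J
  i=19: C-Q = 12 → M
  i=20: Z-G = 19 → T
  i=21: B-Y =  3 → D
  i=22: O-Q = 24 → Y
  i=23: M-L =  1 → B
  i=24: Z-C = 23 → X
  shifts repeat with period 8: XOJMTDYB

XOJMTDYB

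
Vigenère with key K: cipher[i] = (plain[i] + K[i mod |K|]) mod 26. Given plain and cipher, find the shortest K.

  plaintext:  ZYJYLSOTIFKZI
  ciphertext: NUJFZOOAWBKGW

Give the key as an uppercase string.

  i= 0: N-Z = 14 → O
  i= 1: U-Y = 22 → W
  i= 2: J-J =  0 → A
  i= 3: F-Y =  7 → H
  i= 4: Z-L = 14 → O
  i= 5: O-S = 22 → W
  i= 6: O-O =  0 → A
  i= 7: A-T =  7 → H
  i= 8: W-I = 14 → O
  i= 9: B-F = 22 → W
  i=10: K-K =  0 → A
  i=11: G-Z =  7 → H
  i=12: W-I = 14 → O
  shifts repeat with period 4: OWAH

OWAH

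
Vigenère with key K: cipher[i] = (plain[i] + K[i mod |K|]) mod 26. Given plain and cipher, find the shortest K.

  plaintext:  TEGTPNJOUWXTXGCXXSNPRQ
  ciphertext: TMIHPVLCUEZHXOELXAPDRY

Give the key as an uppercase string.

  i= 0: T-T =  0 → A
  i= 1: M-E =  8 → I
  i= 2: I-G =  2 → C
  i= 3: H-T = 14 → O
  i= 4: P-P =  0 → A
  i= 5: V-N =  8 → I
  i= 6: L-J =  2 → C
  i= 7: C-O = 14 → O
  i= 8: U-U =  0 → A
  i= 9: E-W =  8 → I
  i=10: Z-X =  2 → C
  i=11: H-T = 14 → O
  i=12: X-X =  0 → A
  i=13: O-G =  8 → I
  i=14: E-C =  2 → C
  i=15: L-X = 14 → O
  i=16: X-X =  0 → A
  i=17: A-S =  8 → I
  i=18: P-N =  2 → C
  i=19: D-P = 14 → O
  i=20: R-R =  0 → A
  i=21: Y-Q =  8 → I
  shifts repeat with period 4: AICO

AICO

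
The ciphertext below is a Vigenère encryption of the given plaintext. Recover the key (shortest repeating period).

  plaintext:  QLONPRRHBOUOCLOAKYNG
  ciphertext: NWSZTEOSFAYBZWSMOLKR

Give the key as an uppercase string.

  i= 0: N-Q = 23 → X
  i= 1: W-L = 11 → L
  i= 2: S-O =  4 → E
  i= 3: Z-N = 12 → M
  i= 4: T-P =  4 → E
  i= 5: E-R = 13 → N
  i= 6: O-R = 23 → X
  i= 7: S-H = 11 → L
  i= 8: F-B =  4 → E
  i= 9: A-O = 12 → M
  i=10: Y-U =  4 → E
  i=11: B-O = 13 → N
  i=12: Z-C = 23 → X
  i=13: W-L = 11 → L
  i=14: S-O =  4 → E
  i=15: M-A = 12 → M
  i=16: O-K =  4 → E
  i=17: L-Y = 13 → N
  i=18: K-N = 23 → X
  i=19: R-G = 11 → L
  shifts repeat with period 6: XLEMEN

XLEMEN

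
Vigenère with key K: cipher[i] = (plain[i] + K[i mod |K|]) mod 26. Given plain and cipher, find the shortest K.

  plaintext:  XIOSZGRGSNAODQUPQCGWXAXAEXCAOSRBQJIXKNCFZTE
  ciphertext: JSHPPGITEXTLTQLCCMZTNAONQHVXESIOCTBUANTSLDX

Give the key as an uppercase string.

MKTXQARN

  i= 0: J-X = 12 → M
  i= 1: S-I = 10 → K
  i= 2: H-O = 19 → T
  i= 3: P-S = 23 → X
  i= 4: P-Z = 16 → Q
  i= 5: G-G =  0 → A
  i= 6: I-R = 17 → R
  i= 7: T-G = 13 → N
  i= 8: E-S = 12 → M
  i= 9: X-N = 10 → K
  i=10: T-A = 19 → T
  i=11: L-O = 23 → X
  i=12: T-D = 16 → Q
  i=13: Q-Q =  0 → A
  i=14: L-U = 17 → R
  i=15: C-P = 13 → N
  i=16: C-Q = 12 → M
  i=17: M-C = 10 → K
  i=18: Z-G = 19 → T
  i=19: T-W = 23 → X
  i=20: N-X = 16 → Q
  i=21: A-A =  0 → A
  i=22: O-X = 17 → R
  i=23: N-A = 13 → N
  i=24: Q-E = 12 → M
  i=25: H-X = 10 → K
  i=26: V-C = 19 → T
  i=27: X-A = 23 → X
  i=28: E-O = 16 → Q
  i=29: S-S =  0 → A
  i=30: I-R = 17 → R
  i=31: O-B = 13 → N
  i=32: C-Q = 12 → M
  i=33: T-J = 10 → K
  i=34: B-I = 19 → T
  i=35: U-X = 23 → X
  i=36: A-K = 16 → Q
  i=37: N-N =  0 → A
  i=38: T-C = 17 → R
  i=39: S-F = 13 → N
  i=40: L-Z = 12 → M
  i=41: D-T = 10 → K
  i=42: X-E = 19 → T
  shifts repeat with period 8: MKTXQARN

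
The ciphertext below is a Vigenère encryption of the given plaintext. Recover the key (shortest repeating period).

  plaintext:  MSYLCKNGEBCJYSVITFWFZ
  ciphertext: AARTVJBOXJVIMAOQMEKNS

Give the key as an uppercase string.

  i= 0: A-M = 14 → O
  i= 1: A-S =  8 → I
  i= 2: R-Y = 19 → T
  i= 3: T-L =  8 → I
  i= 4: V-C = 19 → T
  i= 5: J-K = 25 → Z
  i= 6: B-N = 14 → O
  i= 7: O-G =  8 → I
  i= 8: X-E = 19 → T
  i= 9: J-B =  8 → I
  i=10: V-C = 19 → T
  i=11: I-J = 25 → Z
  i=12: M-Y = 14 → O
  i=13: A-S =  8 → I
  i=14: O-V = 19 → T
  i=15: Q-I =  8 → I
  i=16: M-T = 19 → T
  i=17: E-F = 25 → Z
  i=18: K-W = 14 → O
  i=19: N-F =  8 → I
  i=20: S-Z = 19 → T
  shifts repeat with period 6: OITITZ

OITITZ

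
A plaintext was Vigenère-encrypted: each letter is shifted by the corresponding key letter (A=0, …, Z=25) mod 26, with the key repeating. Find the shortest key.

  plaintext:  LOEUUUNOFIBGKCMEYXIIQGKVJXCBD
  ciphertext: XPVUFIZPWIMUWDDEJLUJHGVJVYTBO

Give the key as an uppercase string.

  i= 0: X-L = 12 → M
  i= 1: P-O =  1 → B
  i= 2: V-E = 17 → R
  i= 3: U-U =  0 → A
  i= 4: F-U = 11 → L
  i= 5: I-U = 14 → O
  i= 6: Z-N = 12 → M
  i= 7: P-O =  1 → B
  i= 8: W-F = 17 → R
  i= 9: I-I =  0 → A
  i=10: M-B = 11 → L
  i=11: U-G = 14 → O
  i=12: W-K = 12 → M
  i=13: D-C =  1 → B
  i=14: D-M = 17 → R
  i=15: E-E =  0 → A
  i=16: J-Y = 11 → L
  i=17: L-X = 14 → O
  i=18: U-I = 12 → M
  i=19: J-I =  1 → B
  i=20: H-Q = 17 → R
  i=21: G-G =  0 → A
  i=22: V-K = 11 → L
  i=23: J-V = 14 → O
  i=24: V-J = 12 → M
  i=25: Y-X =  1 → B
  i=26: T-C = 17 → R
  i=27: B-B =  0 → A
  i=28: O-D = 11 → L
  shifts repeat with period 6: MBRALO

MBRALO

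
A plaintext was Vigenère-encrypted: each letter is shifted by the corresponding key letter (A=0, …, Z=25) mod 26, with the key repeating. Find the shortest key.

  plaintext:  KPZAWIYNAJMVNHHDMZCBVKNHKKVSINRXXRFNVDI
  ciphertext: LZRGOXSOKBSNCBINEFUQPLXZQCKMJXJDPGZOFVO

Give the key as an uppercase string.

  i= 0: L-K =  1 → B
  i= 1: Z-P = 10 → K
  i= 2: R-Z = 18 → S
  i= 3: G-A =  6 → G
  i= 4: O-W = 18 → S
  i= 5: X-I = 15 → P
  i= 6: S-Y = 20 → U
  i= 7: O-N =  1 → B
  i= 8: K-A = 10 → K
  i= 9: B-J = 18 → S
  i=10: S-M =  6 → G
  i=11: N-V = 18 → S
  i=12: C-N = 15 → P
  i=13: B-H = 20 → U
  i=14: I-H =  1 → B
  i=15: N-D = 10 → K
  i=16: E-M = 18 → S
  i=17: F-Z =  6 → G
  i=18: U-C = 18 → S
  i=19: Q-B = 15 → P
  i=20: P-V = 20 → U
  i=21: L-K =  1 → B
  i=22: X-N = 10 → K
  i=23: Z-H = 18 → S
  i=24: Q-K =  6 → G
  i=25: C-K = 18 → S
  i=26: K-V = 15 → P
  i=27: M-S = 20 → U
  i=28: J-I =  1 → B
  i=29: X-N = 10 → K
  i=30: J-R = 18 → S
  i=31: D-X =  6 → G
  i=32: P-X = 18 → S
  i=33: G-R = 15 → P
  i=34: Z-F = 20 → U
  i=35: O-N =  1 → B
  i=36: F-V = 10 → K
  i=37: V-D = 18 → S
  i=38: O-I =  6 → G
  shifts repeat with period 7: BKSGSPU

BKSGSPU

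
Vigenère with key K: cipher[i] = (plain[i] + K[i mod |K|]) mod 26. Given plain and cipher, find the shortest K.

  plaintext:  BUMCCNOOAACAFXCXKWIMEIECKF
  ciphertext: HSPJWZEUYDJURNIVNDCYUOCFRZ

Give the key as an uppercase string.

GYDHUMQ

  i= 0: H-B =  6 → G
  i= 1: S-U = 24 → Y
  i= 2: P-M =  3 → D
  i= 3: J-C =  7 → H
  i= 4: W-C = 20 → U
  i= 5: Z-N = 12 → M
  i= 6: E-O = 16 → Q
  i= 7: U-O =  6 → G
  i= 8: Y-A = 24 → Y
  i= 9: D-A =  3 → D
  i=10: J-C =  7 → H
  i=11: U-A = 20 → U
  i=12: R-F = 12 → M
  i=13: N-X = 16 → Q
  i=14: I-C =  6 → G
  i=15: V-X = 24 → Y
  i=16: N-K =  3 → D
  i=17: D-W =  7 → H
  i=18: C-I = 20 → U
  i=19: Y-M = 12 → M
  i=20: U-E = 16 → Q
  i=21: O-I =  6 → G
  i=22: C-E = 24 → Y
  i=23: F-C =  3 → D
  i=24: R-K =  7 → H
  i=25: Z-F = 20 → U
  shifts repeat with period 7: GYDHUMQ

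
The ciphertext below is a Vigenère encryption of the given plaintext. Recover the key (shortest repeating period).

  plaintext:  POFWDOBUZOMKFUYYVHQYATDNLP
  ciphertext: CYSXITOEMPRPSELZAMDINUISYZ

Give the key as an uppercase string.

NKNBFF

  i= 0: C-P = 13 → N
  i= 1: Y-O = 10 → K
  i= 2: S-F = 13 → N
  i= 3: X-W =  1 → B
  i= 4: I-D =  5 → F
  i= 5: T-O =  5 → F
  i= 6: O-B = 13 → N
  i= 7: E-U = 10 → K
  i= 8: M-Z = 13 → N
  i= 9: P-O =  1 → B
  i=10: R-M =  5 → F
  i=11: P-K =  5 → F
  i=12: S-F = 13 → N
  i=13: E-U = 10 → K
  i=14: L-Y = 13 → N
  i=15: Z-Y =  1 → B
  i=16: A-V =  5 → F
  i=17: M-H =  5 → F
  i=18: D-Q = 13 → N
  i=19: I-Y = 10 → K
  i=20: N-A = 13 → N
  i=21: U-T =  1 → B
  i=22: I-D =  5 → F
  i=23: S-N =  5 → F
  i=24: Y-L = 13 → N
  i=25: Z-P = 10 → K
  shifts repeat with period 6: NKNBFF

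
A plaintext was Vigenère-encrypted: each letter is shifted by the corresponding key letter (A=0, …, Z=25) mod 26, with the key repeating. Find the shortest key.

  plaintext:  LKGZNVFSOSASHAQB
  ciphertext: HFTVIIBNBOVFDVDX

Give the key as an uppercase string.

  i= 0: H-L = 22 → W
  i= 1: F-K = 21 → V
  i= 2: T-G = 13 → N
  i= 3: V-Z = 22 → W
  i= 4: I-N = 21 → V
  i= 5: I-V = 13 → N
  i= 6: B-F = 22 → W
  i= 7: N-S = 21 → V
  i= 8: B-O = 13 → N
  i= 9: O-S = 22 → W
  i=10: V-A = 21 → V
  i=11: F-S = 13 → N
  i=12: D-H = 22 → W
  i=13: V-A = 21 → V
  i=14: D-Q = 13 → N
  i=15: X-B = 22 → W
  shifts repeat with period 3: WVN

WVN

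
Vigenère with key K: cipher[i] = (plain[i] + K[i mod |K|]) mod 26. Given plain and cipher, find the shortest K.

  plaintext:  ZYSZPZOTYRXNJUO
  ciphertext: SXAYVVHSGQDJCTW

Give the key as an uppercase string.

TZIZGW

  i= 0: S-Z = 19 → T
  i= 1: X-Y = 25 → Z
  i= 2: A-S =  8 → I
  i= 3: Y-Z = 25 → Z
  i= 4: V-P =  6 → G
  i= 5: V-Z = 22 → W
  i= 6: H-O = 19 → T
  i= 7: S-T = 25 → Z
  i= 8: G-Y =  8 → I
  i= 9: Q-R = 25 → Z
  i=10: D-X =  6 → G
  i=11: J-N = 22 → W
  i=12: C-J = 19 → T
  i=13: T-U = 25 → Z
  i=14: W-O =  8 → I
  shifts repeat with period 6: TZIZGW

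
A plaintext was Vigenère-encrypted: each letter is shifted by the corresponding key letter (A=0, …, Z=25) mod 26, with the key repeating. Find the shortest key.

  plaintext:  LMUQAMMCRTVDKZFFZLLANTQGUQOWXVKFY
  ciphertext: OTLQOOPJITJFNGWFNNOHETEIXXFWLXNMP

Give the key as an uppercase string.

  i= 0: O-L =  3 → D
  i= 1: T-M =  7 → H
  i= 2: L-U = 17 → R
  i= 3: Q-Q =  0 → A
  i= 4: O-A = 14 → O
  i= 5: O-M =  2 → C
  i= 6: P-M =  3 → D
  i= 7: J-C =  7 → H
  i= 8: I-R = 17 → R
  i= 9: T-T =  0 → A
  i=10: J-V = 14 → O
  i=11: F-D =  2 → C
  i=12: N-K =  3 → D
  i=13: G-Z =  7 → H
  i=14: W-F = 17 → R
  i=15: F-F =  0 → A
  i=16: N-Z = 14 → O
  i=17: N-L =  2 → C
  i=18: O-L =  3 → D
  i=19: H-A =  7 → H
  i=20: E-N = 17 → R
  i=21: T-T =  0 → A
  i=22: E-Q = 14 → O
  i=23: I-G =  2 → C
  i=24: X-U =  3 → D
  i=25: X-Q =  7 → H
  i=26: F-O = 17 → R
  i=27: W-W =  0 → A
  i=28: L-X = 14 → O
  i=29: X-V =  2 → C
  i=30: N-K =  3 → D
  i=31: M-F =  7 → H
  i=32: P-Y = 17 → R
  shifts repeat with period 6: DHRAOC

DHRAOC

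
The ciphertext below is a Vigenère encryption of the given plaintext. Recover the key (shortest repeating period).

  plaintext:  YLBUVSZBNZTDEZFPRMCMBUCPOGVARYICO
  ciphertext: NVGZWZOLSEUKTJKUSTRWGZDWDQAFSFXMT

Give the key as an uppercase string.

  i= 0: N-Y = 15 → P
  i= 1: V-L = 10 → K
  i= 2: G-B =  5 → F
  i= 3: Z-U =  5 → F
  i= 4: W-V =  1 → B
  i= 5: Z-S =  7 → H
  i= 6: O-Z = 15 → P
  i= 7: L-B = 10 → K
  i= 8: S-N =  5 → F
  i= 9: E-Z =  5 → F
  i=10: U-T =  1 → B
  i=11: K-D =  7 → H
  i=12: T-E = 15 → P
  i=13: J-Z = 10 → K
  i=14: K-F =  5 → F
  i=15: U-P =  5 → F
  i=16: S-R =  1 → B
  i=17: T-M =  7 → H
  i=18: R-C = 15 → P
  i=19: W-M = 10 → K
  i=20: G-B =  5 → F
  i=21: Z-U =  5 → F
  i=22: D-C =  1 → B
  i=23: W-P =  7 → H
  i=24: D-O = 15 → P
  i=25: Q-G = 10 → K
  i=26: A-V =  5 → F
  i=27: F-A =  5 → F
  i=28: S-R =  1 → B
  i=29: F-Y =  7 → H
  i=30: X-I = 15 → P
  i=31: M-C = 10 → K
  i=32: T-O =  5 → F
  shifts repeat with period 6: PKFFBH

PKFFBH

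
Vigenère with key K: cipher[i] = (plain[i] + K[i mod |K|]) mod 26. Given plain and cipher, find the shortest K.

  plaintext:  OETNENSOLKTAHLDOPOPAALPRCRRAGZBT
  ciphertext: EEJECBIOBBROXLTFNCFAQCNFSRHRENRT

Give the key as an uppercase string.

  i= 0: E-O = 16 → Q
  i= 1: E-E =  0 → A
  i= 2: J-T = 16 → Q
  i= 3: E-N = 17 → R
  i= 4: C-E = 24 → Y
  i= 5: B-N = 14 → O
  i= 6: I-S = 16 → Q
  i= 7: O-O =  0 → A
  i= 8: B-L = 16 → Q
  i= 9: B-K = 17 → R
  i=10: R-T = 24 → Y
  i=11: O-A = 14 → O
  i=12: X-H = 16 → Q
  i=13: L-L =  0 → A
  i=14: T-D = 16 → Q
  i=15: F-O = 17 → R
  i=16: N-P = 24 → Y
  i=17: C-O = 14 → O
  i=18: F-P = 16 → Q
  i=19: A-A =  0 → A
  i=20: Q-A = 16 → Q
  i=21: C-L = 17 → R
  i=22: N-P = 24 → Y
  i=23: F-R = 14 → O
  i=24: S-C = 16 → Q
  i=25: R-R =  0 → A
  i=26: H-R = 16 → Q
  i=27: R-A = 17 → R
  i=28: E-G = 24 → Y
  i=29: N-Z = 14 → O
  i=30: R-B = 16 → Q
  i=31: T-T =  0 → A
  shifts repeat with period 6: QAQRYO

QAQRYO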